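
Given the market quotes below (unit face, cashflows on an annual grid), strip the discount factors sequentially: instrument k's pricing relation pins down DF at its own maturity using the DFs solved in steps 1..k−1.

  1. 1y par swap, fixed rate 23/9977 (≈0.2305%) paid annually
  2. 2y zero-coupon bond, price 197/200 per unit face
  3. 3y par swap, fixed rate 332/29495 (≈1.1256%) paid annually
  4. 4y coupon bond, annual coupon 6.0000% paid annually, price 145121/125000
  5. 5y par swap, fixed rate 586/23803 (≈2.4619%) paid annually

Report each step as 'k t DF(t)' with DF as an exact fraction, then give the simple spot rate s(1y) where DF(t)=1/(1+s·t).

step 1 [1y] swap r/1=23/9977: DF=(1 − 23/9977·(0))/(1+23/9977) = 9977/10000 ≈ 0.997700
step 2 [2y] zero: DF = P = 197/200 ≈ 0.985000
step 3 [3y] swap r/1=332/29495: DF=(1 − 332/29495·(0.997700+0.985000))/(1+332/29495) = 2417/2500 ≈ 0.966800
step 4 [4y] bond c/1=3/50: DF=(145121/125000 − 3/50·(0.997700+0.985000+0.966800))/(1+3/50) = 9283/10000 ≈ 0.928300
step 5 [5y] swap r/1=586/23803: DF=(1 − 586/23803·(0.997700+0.985000+0.966800+0.928300))/(1+586/23803) = 2207/2500 ≈ 0.882800

1 1 9977/10000
2 2 197/200
3 3 2417/2500
4 4 9283/10000
5 5 2207/2500
s(1y) = (1/(9977/10000) − 1)/(1) = 23/9977 ≈ 0.2305%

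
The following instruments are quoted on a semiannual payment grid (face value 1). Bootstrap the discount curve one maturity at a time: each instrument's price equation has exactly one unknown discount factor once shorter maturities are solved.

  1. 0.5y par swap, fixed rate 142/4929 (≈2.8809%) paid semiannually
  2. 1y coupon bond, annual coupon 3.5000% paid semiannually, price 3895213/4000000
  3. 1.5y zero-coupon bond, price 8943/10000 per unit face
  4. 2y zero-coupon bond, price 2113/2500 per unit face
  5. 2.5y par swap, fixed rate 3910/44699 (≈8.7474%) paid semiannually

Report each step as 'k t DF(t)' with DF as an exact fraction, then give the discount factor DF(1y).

step 1 [0.5y] swap r/2=71/4929: DF=(1 − 71/4929·(0))/(1+71/4929) = 4929/5000 ≈ 0.985800
step 2 [1y] bond c/2=7/400: DF=(3895213/4000000 − 7/400·(0.985800))/(1+7/400) = 9401/10000 ≈ 0.940100
step 3 [1.5y] zero: DF = P = 8943/10000 ≈ 0.894300
step 4 [2y] zero: DF = P = 2113/2500 ≈ 0.845200
step 5 [2.5y] swap r/2=1955/44699: DF=(1 − 1955/44699·(0.985800+0.940100+0.894300+0.845200))/(1+1955/44699) = 1609/2000 ≈ 0.804500

1 1/2 4929/5000
2 1 9401/10000
3 3/2 8943/10000
4 2 2113/2500
5 5/2 1609/2000
DF(1y) = 9401/10000 ≈ 0.940100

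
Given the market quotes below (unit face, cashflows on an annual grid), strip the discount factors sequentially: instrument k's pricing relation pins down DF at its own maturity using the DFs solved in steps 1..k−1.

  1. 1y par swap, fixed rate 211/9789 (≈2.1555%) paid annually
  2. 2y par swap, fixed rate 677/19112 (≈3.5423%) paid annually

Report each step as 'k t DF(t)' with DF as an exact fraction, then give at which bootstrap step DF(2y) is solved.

1 1 9789/10000
2 2 9323/10000
DF(2y) is solved at step 2

step 1 [1y] swap r/1=211/9789: DF=(1 − 211/9789·(0))/(1+211/9789) = 9789/10000 ≈ 0.978900
step 2 [2y] swap r/1=677/19112: DF=(1 − 677/19112·(0.978900))/(1+677/19112) = 9323/10000 ≈ 0.932300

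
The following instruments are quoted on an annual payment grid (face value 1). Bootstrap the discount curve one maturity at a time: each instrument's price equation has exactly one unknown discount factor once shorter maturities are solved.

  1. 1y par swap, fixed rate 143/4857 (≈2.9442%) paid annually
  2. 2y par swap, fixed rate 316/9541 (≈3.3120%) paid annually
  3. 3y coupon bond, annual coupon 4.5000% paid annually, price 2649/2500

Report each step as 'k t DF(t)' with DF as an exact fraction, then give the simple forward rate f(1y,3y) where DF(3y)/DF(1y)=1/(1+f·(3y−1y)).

step 1 [1y] swap r/1=143/4857: DF=(1 − 143/4857·(0))/(1+143/4857) = 4857/5000 ≈ 0.971400
step 2 [2y] swap r/1=316/9541: DF=(1 − 316/9541·(0.971400))/(1+316/9541) = 1171/1250 ≈ 0.936800
step 3 [3y] bond c/1=9/200: DF=(2649/2500 − 9/200·(0.971400+0.936800))/(1+9/200) = 4659/5000 ≈ 0.931800

1 1 4857/5000
2 2 1171/1250
3 3 4659/5000
f(1y,3y) = ((4857/5000)/(4659/5000) − 1)/(2) = 33/1553 ≈ 2.1249%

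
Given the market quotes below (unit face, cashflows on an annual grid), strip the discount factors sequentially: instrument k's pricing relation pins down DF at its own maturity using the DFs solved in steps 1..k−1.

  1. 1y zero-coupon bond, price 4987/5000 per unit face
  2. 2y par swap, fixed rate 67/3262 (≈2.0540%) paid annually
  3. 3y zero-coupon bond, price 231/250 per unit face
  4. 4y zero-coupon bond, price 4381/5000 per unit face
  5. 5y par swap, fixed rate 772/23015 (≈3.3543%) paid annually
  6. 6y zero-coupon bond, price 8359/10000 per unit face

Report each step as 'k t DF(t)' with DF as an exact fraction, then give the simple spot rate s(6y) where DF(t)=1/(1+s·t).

step 1 [1y] zero: DF = P = 4987/5000 ≈ 0.997400
step 2 [2y] swap r/1=67/3262: DF=(1 − 67/3262·(0.997400))/(1+67/3262) = 4799/5000 ≈ 0.959800
step 3 [3y] zero: DF = P = 231/250 ≈ 0.924000
step 4 [4y] zero: DF = P = 4381/5000 ≈ 0.876200
step 5 [5y] swap r/1=772/23015: DF=(1 − 772/23015·(0.997400+0.959800+0.924000+0.876200))/(1+772/23015) = 1057/1250 ≈ 0.845600
step 6 [6y] zero: DF = P = 8359/10000 ≈ 0.835900

1 1 4987/5000
2 2 4799/5000
3 3 231/250
4 4 4381/5000
5 5 1057/1250
6 6 8359/10000
s(6y) = (1/(8359/10000) − 1)/(6) = 547/16718 ≈ 3.2719%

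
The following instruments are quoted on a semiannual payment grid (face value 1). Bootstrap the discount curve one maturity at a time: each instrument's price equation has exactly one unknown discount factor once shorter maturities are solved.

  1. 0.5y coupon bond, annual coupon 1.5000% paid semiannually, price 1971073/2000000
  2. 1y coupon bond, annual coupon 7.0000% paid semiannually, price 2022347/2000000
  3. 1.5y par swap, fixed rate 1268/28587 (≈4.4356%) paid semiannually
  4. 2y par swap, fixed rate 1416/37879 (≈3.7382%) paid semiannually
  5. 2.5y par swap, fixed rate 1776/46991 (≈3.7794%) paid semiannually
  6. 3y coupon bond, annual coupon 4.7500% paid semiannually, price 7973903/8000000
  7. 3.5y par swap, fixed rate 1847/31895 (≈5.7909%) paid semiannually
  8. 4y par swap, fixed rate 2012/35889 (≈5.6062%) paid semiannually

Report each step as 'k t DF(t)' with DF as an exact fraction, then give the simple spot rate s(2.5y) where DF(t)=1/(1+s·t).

1 1/2 4891/5000
2 1 9439/10000
3 3/2 4683/5000
4 2 2323/2500
5 5/2 1139/1250
6 3 4323/5000
7 7/2 8153/10000
8 4 1997/2500
s(2.5y) = (1/(1139/1250) − 1)/(5/2) = 222/5695 ≈ 3.8982%

step 1 [0.5y] bond c/2=3/400: DF=(1971073/2000000 − 3/400·(0))/(1+3/400) = 4891/5000 ≈ 0.978200
step 2 [1y] bond c/2=7/200: DF=(2022347/2000000 − 7/200·(0.978200))/(1+7/200) = 9439/10000 ≈ 0.943900
step 3 [1.5y] swap r/2=634/28587: DF=(1 − 634/28587·(0.978200+0.943900))/(1+634/28587) = 4683/5000 ≈ 0.936600
step 4 [2y] swap r/2=708/37879: DF=(1 − 708/37879·(0.978200+0.943900+0.936600))/(1+708/37879) = 2323/2500 ≈ 0.929200
step 5 [2.5y] swap r/2=888/46991: DF=(1 − 888/46991·(0.978200+0.943900+0.936600+0.929200))/(1+888/46991) = 1139/1250 ≈ 0.911200
step 6 [3y] bond c/2=19/800: DF=(7973903/8000000 − 19/800·(0.978200+0.943900+0.936600+0.929200+0.911200))/(1+19/800) = 4323/5000 ≈ 0.864600
step 7 [3.5y] swap r/2=1847/63790: DF=(1 − 1847/63790·(0.978200+0.943900+0.936600+0.929200+0.911200+0.864600))/(1+1847/63790) = 8153/10000 ≈ 0.815300
step 8 [4y] swap r/2=1006/35889: DF=(1 − 1006/35889·(0.978200+0.943900+0.936600+0.929200+0.911200+0.864600+0.815300))/(1+1006/35889) = 1997/2500 ≈ 0.798800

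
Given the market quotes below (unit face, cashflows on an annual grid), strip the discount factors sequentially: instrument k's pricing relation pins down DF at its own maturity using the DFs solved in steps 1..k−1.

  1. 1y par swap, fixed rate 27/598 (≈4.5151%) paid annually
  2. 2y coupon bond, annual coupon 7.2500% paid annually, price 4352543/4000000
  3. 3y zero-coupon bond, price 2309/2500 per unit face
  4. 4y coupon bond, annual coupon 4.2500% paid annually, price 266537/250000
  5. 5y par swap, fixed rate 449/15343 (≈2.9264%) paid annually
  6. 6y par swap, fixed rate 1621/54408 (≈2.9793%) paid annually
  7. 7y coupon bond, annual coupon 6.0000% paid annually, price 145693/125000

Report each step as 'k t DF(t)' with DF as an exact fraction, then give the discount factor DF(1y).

step 1 [1y] swap r/1=27/598: DF=(1 − 27/598·(0))/(1+27/598) = 598/625 ≈ 0.956800
step 2 [2y] bond c/1=29/400: DF=(4352543/4000000 − 29/400·(0.956800))/(1+29/400) = 9499/10000 ≈ 0.949900
step 3 [3y] zero: DF = P = 2309/2500 ≈ 0.923600
step 4 [4y] bond c/1=17/400: DF=(266537/250000 − 17/400·(0.956800+0.949900+0.923600))/(1+17/400) = 9073/10000 ≈ 0.907300
step 5 [5y] swap r/1=449/15343: DF=(1 − 449/15343·(0.956800+0.949900+0.923600+0.907300))/(1+449/15343) = 8653/10000 ≈ 0.865300
step 6 [6y] swap r/1=1621/54408: DF=(1 − 1621/54408·(0.956800+0.949900+0.923600+0.907300+0.865300))/(1+1621/54408) = 8379/10000 ≈ 0.837900
step 7 [7y] bond c/1=3/50: DF=(145693/125000 − 3/50·(0.956800+0.949900+0.923600+0.907300+0.865300+0.837900))/(1+3/50) = 1979/2500 ≈ 0.791600

1 1 598/625
2 2 9499/10000
3 3 2309/2500
4 4 9073/10000
5 5 8653/10000
6 6 8379/10000
7 7 1979/2500
DF(1y) = 598/625 ≈ 0.956800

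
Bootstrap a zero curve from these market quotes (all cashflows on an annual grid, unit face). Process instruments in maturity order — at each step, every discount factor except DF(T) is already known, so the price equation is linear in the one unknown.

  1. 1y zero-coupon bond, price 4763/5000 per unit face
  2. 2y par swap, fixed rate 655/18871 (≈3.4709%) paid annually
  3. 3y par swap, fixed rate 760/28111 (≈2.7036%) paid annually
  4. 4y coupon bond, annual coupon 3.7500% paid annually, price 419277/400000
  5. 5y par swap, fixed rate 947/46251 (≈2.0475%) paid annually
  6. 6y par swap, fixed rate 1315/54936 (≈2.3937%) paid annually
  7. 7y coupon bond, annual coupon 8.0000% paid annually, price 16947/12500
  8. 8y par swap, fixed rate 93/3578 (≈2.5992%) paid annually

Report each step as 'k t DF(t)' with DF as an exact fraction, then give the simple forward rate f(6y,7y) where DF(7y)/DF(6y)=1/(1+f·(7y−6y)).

step 1 [1y] zero: DF = P = 4763/5000 ≈ 0.952600
step 2 [2y] swap r/1=655/18871: DF=(1 − 655/18871·(0.952600))/(1+655/18871) = 1869/2000 ≈ 0.934500
step 3 [3y] swap r/1=760/28111: DF=(1 − 760/28111·(0.952600+0.934500))/(1+760/28111) = 231/250 ≈ 0.924000
step 4 [4y] bond c/1=3/80: DF=(419277/400000 − 3/80·(0.952600+0.934500+0.924000))/(1+3/80) = 9087/10000 ≈ 0.908700
step 5 [5y] swap r/1=947/46251: DF=(1 − 947/46251·(0.952600+0.934500+0.924000+0.908700))/(1+947/46251) = 9053/10000 ≈ 0.905300
step 6 [6y] swap r/1=1315/54936: DF=(1 − 1315/54936·(0.952600+0.934500+0.924000+0.908700+0.905300))/(1+1315/54936) = 1737/2000 ≈ 0.868500
step 7 [7y] bond c/1=2/25: DF=(16947/12500 − 2/25·(0.952600+0.934500+0.924000+0.908700+0.905300+0.868500))/(1+2/25) = 2121/2500 ≈ 0.848400
step 8 [8y] swap r/1=93/3578: DF=(1 − 93/3578·(0.952600+0.934500+0.924000+0.908700+0.905300+0.868500+0.848400))/(1+93/3578) = 407/500 ≈ 0.814000

1 1 4763/5000
2 2 1869/2000
3 3 231/250
4 4 9087/10000
5 5 9053/10000
6 6 1737/2000
7 7 2121/2500
8 8 407/500
f(6y,7y) = ((1737/2000)/(2121/2500) − 1)/(1) = 67/2828 ≈ 2.3692%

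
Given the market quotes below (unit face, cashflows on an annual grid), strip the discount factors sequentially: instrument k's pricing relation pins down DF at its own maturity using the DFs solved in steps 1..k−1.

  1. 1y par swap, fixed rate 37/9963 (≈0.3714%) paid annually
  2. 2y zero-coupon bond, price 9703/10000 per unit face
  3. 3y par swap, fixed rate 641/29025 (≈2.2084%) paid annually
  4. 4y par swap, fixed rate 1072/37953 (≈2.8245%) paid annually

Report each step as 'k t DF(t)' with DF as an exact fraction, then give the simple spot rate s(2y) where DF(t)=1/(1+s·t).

step 1 [1y] swap r/1=37/9963: DF=(1 − 37/9963·(0))/(1+37/9963) = 9963/10000 ≈ 0.996300
step 2 [2y] zero: DF = P = 9703/10000 ≈ 0.970300
step 3 [3y] swap r/1=641/29025: DF=(1 − 641/29025·(0.996300+0.970300))/(1+641/29025) = 9359/10000 ≈ 0.935900
step 4 [4y] swap r/1=1072/37953: DF=(1 − 1072/37953·(0.996300+0.970300+0.935900))/(1+1072/37953) = 558/625 ≈ 0.892800

1 1 9963/10000
2 2 9703/10000
3 3 9359/10000
4 4 558/625
s(2y) = (1/(9703/10000) − 1)/(2) = 297/19406 ≈ 1.5305%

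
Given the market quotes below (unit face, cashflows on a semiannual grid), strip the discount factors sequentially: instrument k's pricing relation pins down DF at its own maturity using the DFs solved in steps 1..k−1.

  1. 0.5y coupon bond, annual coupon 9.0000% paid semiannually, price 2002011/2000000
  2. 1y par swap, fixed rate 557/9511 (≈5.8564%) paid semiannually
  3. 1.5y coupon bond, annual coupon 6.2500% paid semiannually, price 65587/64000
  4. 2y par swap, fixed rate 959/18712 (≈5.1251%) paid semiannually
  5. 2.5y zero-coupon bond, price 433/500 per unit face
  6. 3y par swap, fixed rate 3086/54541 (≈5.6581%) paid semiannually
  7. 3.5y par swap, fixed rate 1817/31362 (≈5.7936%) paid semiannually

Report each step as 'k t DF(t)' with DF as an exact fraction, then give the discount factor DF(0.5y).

step 1 [0.5y] bond c/2=9/200: DF=(2002011/2000000 − 9/200·(0))/(1+9/200) = 9579/10000 ≈ 0.957900
step 2 [1y] swap r/2=557/19022: DF=(1 − 557/19022·(0.957900))/(1+557/19022) = 9443/10000 ≈ 0.944300
step 3 [1.5y] bond c/2=1/32: DF=(65587/64000 − 1/32·(0.957900+0.944300))/(1+1/32) = 9361/10000 ≈ 0.936100
step 4 [2y] swap r/2=959/37424: DF=(1 − 959/37424·(0.957900+0.944300+0.936100))/(1+959/37424) = 9041/10000 ≈ 0.904100
step 5 [2.5y] zero: DF = P = 433/500 ≈ 0.866000
step 6 [3y] swap r/2=1543/54541: DF=(1 − 1543/54541·(0.957900+0.944300+0.936100+0.904100+0.866000))/(1+1543/54541) = 8457/10000 ≈ 0.845700
step 7 [3.5y] swap r/2=1817/62724: DF=(1 − 1817/62724·(0.957900+0.944300+0.936100+0.904100+0.866000+0.845700))/(1+1817/62724) = 8183/10000 ≈ 0.818300

1 1/2 9579/10000
2 1 9443/10000
3 3/2 9361/10000
4 2 9041/10000
5 5/2 433/500
6 3 8457/10000
7 7/2 8183/10000
DF(0.5y) = 9579/10000 ≈ 0.957900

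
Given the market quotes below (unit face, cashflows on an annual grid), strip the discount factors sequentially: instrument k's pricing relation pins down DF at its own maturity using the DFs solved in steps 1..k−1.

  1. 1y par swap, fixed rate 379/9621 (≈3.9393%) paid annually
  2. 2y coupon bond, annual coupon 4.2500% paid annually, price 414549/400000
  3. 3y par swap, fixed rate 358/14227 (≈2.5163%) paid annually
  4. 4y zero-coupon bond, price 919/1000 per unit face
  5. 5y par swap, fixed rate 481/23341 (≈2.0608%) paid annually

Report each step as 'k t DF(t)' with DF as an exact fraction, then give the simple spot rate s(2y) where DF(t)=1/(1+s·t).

step 1 [1y] swap r/1=379/9621: DF=(1 − 379/9621·(0))/(1+379/9621) = 9621/10000 ≈ 0.962100
step 2 [2y] bond c/1=17/400: DF=(414549/400000 − 17/400·(0.962100))/(1+17/400) = 9549/10000 ≈ 0.954900
step 3 [3y] swap r/1=358/14227: DF=(1 − 358/14227·(0.962100+0.954900))/(1+358/14227) = 2321/2500 ≈ 0.928400
step 4 [4y] zero: DF = P = 919/1000 ≈ 0.919000
step 5 [5y] swap r/1=481/23341: DF=(1 − 481/23341·(0.962100+0.954900+0.928400+0.919000))/(1+481/23341) = 4519/5000 ≈ 0.903800

1 1 9621/10000
2 2 9549/10000
3 3 2321/2500
4 4 919/1000
5 5 4519/5000
s(2y) = (1/(9549/10000) − 1)/(2) = 451/19098 ≈ 2.3615%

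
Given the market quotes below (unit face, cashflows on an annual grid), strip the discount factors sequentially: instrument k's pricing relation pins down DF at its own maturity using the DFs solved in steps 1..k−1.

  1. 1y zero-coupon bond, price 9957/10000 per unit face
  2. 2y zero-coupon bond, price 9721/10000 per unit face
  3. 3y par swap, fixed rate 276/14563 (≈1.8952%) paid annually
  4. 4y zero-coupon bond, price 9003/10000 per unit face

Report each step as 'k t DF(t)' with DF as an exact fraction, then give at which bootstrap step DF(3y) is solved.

1 1 9957/10000
2 2 9721/10000
3 3 1181/1250
4 4 9003/10000
DF(3y) is solved at step 3

step 1 [1y] zero: DF = P = 9957/10000 ≈ 0.995700
step 2 [2y] zero: DF = P = 9721/10000 ≈ 0.972100
step 3 [3y] swap r/1=276/14563: DF=(1 − 276/14563·(0.995700+0.972100))/(1+276/14563) = 1181/1250 ≈ 0.944800
step 4 [4y] zero: DF = P = 9003/10000 ≈ 0.900300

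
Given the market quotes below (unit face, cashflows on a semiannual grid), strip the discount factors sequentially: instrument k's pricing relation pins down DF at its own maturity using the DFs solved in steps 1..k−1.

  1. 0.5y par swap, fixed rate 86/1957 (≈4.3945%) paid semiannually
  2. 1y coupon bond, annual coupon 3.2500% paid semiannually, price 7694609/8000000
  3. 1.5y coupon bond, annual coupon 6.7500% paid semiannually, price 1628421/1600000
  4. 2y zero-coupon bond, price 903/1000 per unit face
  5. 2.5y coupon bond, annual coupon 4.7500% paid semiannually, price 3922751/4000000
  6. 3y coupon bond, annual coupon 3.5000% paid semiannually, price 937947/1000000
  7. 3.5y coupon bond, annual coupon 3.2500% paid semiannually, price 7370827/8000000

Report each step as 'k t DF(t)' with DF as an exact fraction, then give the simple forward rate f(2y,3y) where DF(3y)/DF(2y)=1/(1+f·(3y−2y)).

1 1/2 1957/2000
2 1 2327/2500
3 3/2 4611/5000
4 2 903/1000
5 5/2 8713/10000
6 3 4213/5000
7 7/2 1639/2000
f(2y,3y) = ((903/1000)/(4213/5000) − 1)/(1) = 302/4213 ≈ 7.1683%

step 1 [0.5y] swap r/2=43/1957: DF=(1 − 43/1957·(0))/(1+43/1957) = 1957/2000 ≈ 0.978500
step 2 [1y] bond c/2=13/800: DF=(7694609/8000000 − 13/800·(0.978500))/(1+13/800) = 2327/2500 ≈ 0.930800
step 3 [1.5y] bond c/2=27/800: DF=(1628421/1600000 − 27/800·(0.978500+0.930800))/(1+27/800) = 4611/5000 ≈ 0.922200
step 4 [2y] zero: DF = P = 903/1000 ≈ 0.903000
step 5 [2.5y] bond c/2=19/800: DF=(3922751/4000000 − 19/800·(0.978500+0.930800+0.922200+0.903000))/(1+19/800) = 8713/10000 ≈ 0.871300
step 6 [3y] bond c/2=7/400: DF=(937947/1000000 − 7/400·(0.978500+0.930800+0.922200+0.903000+0.871300))/(1+7/400) = 4213/5000 ≈ 0.842600
step 7 [3.5y] bond c/2=13/800: DF=(7370827/8000000 − 13/800·(0.978500+0.930800+0.922200+0.903000+0.871300+0.842600))/(1+13/800) = 1639/2000 ≈ 0.819500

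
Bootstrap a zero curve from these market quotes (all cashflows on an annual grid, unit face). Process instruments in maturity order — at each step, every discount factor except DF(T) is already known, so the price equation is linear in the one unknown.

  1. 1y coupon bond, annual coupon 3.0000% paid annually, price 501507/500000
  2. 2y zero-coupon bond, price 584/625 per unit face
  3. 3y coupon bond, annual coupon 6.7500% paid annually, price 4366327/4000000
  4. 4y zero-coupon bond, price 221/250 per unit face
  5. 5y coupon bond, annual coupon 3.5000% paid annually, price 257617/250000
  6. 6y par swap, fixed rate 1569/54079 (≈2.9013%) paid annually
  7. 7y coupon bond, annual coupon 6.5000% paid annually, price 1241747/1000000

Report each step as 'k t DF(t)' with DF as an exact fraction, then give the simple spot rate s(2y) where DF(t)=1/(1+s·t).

1 1 4869/5000
2 2 584/625
3 3 9019/10000
4 4 221/250
5 5 8707/10000
6 6 8431/10000
7 7 8359/10000
s(2y) = (1/(584/625) − 1)/(2) = 41/1168 ≈ 3.5103%

step 1 [1y] bond c/1=3/100: DF=(501507/500000 − 3/100·(0))/(1+3/100) = 4869/5000 ≈ 0.973800
step 2 [2y] zero: DF = P = 584/625 ≈ 0.934400
step 3 [3y] bond c/1=27/400: DF=(4366327/4000000 − 27/400·(0.973800+0.934400))/(1+27/400) = 9019/10000 ≈ 0.901900
step 4 [4y] zero: DF = P = 221/250 ≈ 0.884000
step 5 [5y] bond c/1=7/200: DF=(257617/250000 − 7/200·(0.973800+0.934400+0.901900+0.884000))/(1+7/200) = 8707/10000 ≈ 0.870700
step 6 [6y] swap r/1=1569/54079: DF=(1 − 1569/54079·(0.973800+0.934400+0.901900+0.884000+0.870700))/(1+1569/54079) = 8431/10000 ≈ 0.843100
step 7 [7y] bond c/1=13/200: DF=(1241747/1000000 − 13/200·(0.973800+0.934400+0.901900+0.884000+0.870700+0.843100))/(1+13/200) = 8359/10000 ≈ 0.835900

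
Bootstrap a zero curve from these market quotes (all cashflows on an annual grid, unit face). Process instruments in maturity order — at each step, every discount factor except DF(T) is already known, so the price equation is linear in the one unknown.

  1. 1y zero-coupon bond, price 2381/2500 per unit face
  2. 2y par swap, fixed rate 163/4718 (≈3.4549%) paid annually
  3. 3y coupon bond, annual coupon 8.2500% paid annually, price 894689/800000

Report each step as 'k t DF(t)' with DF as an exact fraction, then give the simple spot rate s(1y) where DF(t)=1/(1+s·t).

1 1 2381/2500
2 2 2337/2500
3 3 8893/10000
s(1y) = (1/(2381/2500) − 1)/(1) = 119/2381 ≈ 4.9979%

step 1 [1y] zero: DF = P = 2381/2500 ≈ 0.952400
step 2 [2y] swap r/1=163/4718: DF=(1 − 163/4718·(0.952400))/(1+163/4718) = 2337/2500 ≈ 0.934800
step 3 [3y] bond c/1=33/400: DF=(894689/800000 − 33/400·(0.952400+0.934800))/(1+33/400) = 8893/10000 ≈ 0.889300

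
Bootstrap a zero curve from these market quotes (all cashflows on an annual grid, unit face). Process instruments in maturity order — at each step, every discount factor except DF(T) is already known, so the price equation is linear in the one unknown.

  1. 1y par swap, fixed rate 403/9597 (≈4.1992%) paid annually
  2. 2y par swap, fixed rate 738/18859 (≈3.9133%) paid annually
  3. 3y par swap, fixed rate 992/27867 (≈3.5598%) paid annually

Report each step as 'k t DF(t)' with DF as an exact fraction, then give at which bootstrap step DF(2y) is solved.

step 1 [1y] swap r/1=403/9597: DF=(1 − 403/9597·(0))/(1+403/9597) = 9597/10000 ≈ 0.959700
step 2 [2y] swap r/1=738/18859: DF=(1 − 738/18859·(0.959700))/(1+738/18859) = 4631/5000 ≈ 0.926200
step 3 [3y] swap r/1=992/27867: DF=(1 − 992/27867·(0.959700+0.926200))/(1+992/27867) = 563/625 ≈ 0.900800

1 1 9597/10000
2 2 4631/5000
3 3 563/625
DF(2y) is solved at step 2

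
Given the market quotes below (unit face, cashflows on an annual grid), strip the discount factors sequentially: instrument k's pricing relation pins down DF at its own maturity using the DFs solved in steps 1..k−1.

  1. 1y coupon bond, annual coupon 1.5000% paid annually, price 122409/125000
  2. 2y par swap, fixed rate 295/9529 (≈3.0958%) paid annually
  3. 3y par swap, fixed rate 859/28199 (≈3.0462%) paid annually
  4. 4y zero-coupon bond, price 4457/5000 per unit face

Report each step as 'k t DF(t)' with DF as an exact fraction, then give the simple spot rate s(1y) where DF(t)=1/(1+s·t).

step 1 [1y] bond c/1=3/200: DF=(122409/125000 − 3/200·(0))/(1+3/200) = 603/625 ≈ 0.964800
step 2 [2y] swap r/1=295/9529: DF=(1 − 295/9529·(0.964800))/(1+295/9529) = 941/1000 ≈ 0.941000
step 3 [3y] swap r/1=859/28199: DF=(1 − 859/28199·(0.964800+0.941000))/(1+859/28199) = 9141/10000 ≈ 0.914100
step 4 [4y] zero: DF = P = 4457/5000 ≈ 0.891400

1 1 603/625
2 2 941/1000
3 3 9141/10000
4 4 4457/5000
s(1y) = (1/(603/625) − 1)/(1) = 22/603 ≈ 3.6484%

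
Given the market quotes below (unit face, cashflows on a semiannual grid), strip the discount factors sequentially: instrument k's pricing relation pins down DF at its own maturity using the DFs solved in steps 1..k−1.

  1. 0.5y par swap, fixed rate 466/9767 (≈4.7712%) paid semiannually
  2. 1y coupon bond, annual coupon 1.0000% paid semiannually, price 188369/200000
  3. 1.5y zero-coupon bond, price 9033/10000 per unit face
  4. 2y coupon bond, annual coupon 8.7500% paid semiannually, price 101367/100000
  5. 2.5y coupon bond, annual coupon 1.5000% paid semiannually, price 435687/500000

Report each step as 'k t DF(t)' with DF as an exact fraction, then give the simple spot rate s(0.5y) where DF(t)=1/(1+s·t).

1 1/2 9767/10000
2 1 9323/10000
3 3/2 9033/10000
4 2 8533/10000
5 5/2 1047/1250
s(0.5y) = (1/(9767/10000) − 1)/(1/2) = 466/9767 ≈ 4.7712%

step 1 [0.5y] swap r/2=233/9767: DF=(1 − 233/9767·(0))/(1+233/9767) = 9767/10000 ≈ 0.976700
step 2 [1y] bond c/2=1/200: DF=(188369/200000 − 1/200·(0.976700))/(1+1/200) = 9323/10000 ≈ 0.932300
step 3 [1.5y] zero: DF = P = 9033/10000 ≈ 0.903300
step 4 [2y] bond c/2=7/160: DF=(101367/100000 − 7/160·(0.976700+0.932300+0.903300))/(1+7/160) = 8533/10000 ≈ 0.853300
step 5 [2.5y] bond c/2=3/400: DF=(435687/500000 − 3/400·(0.976700+0.932300+0.903300+0.853300))/(1+3/400) = 1047/1250 ≈ 0.837600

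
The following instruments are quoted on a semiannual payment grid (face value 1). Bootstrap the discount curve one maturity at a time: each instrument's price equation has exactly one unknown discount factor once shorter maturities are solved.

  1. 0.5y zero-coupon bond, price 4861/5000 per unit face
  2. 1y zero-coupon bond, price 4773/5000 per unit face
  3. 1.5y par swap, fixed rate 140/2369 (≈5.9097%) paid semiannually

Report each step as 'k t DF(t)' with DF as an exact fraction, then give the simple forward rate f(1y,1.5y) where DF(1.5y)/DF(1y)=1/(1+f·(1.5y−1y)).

1 1/2 4861/5000
2 1 4773/5000
3 3/2 229/250
f(1y,1.5y) = ((4773/5000)/(229/250) − 1)/(1/2) = 193/2290 ≈ 8.4279%

step 1 [0.5y] zero: DF = P = 4861/5000 ≈ 0.972200
step 2 [1y] zero: DF = P = 4773/5000 ≈ 0.954600
step 3 [1.5y] swap r/2=70/2369: DF=(1 − 70/2369·(0.972200+0.954600))/(1+70/2369) = 229/250 ≈ 0.916000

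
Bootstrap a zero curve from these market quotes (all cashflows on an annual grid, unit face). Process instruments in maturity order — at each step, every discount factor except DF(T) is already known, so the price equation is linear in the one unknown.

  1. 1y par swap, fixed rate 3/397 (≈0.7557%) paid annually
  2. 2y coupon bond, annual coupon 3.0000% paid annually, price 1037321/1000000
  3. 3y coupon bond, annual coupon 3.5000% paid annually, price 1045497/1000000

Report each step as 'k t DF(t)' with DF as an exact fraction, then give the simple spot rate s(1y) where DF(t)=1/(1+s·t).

1 1 397/400
2 2 4891/5000
3 3 1887/2000
s(1y) = (1/(397/400) − 1)/(1) = 3/397 ≈ 0.7557%

step 1 [1y] swap r/1=3/397: DF=(1 − 3/397·(0))/(1+3/397) = 397/400 ≈ 0.992500
step 2 [2y] bond c/1=3/100: DF=(1037321/1000000 − 3/100·(0.992500))/(1+3/100) = 4891/5000 ≈ 0.978200
step 3 [3y] bond c/1=7/200: DF=(1045497/1000000 − 7/200·(0.992500+0.978200))/(1+7/200) = 1887/2000 ≈ 0.943500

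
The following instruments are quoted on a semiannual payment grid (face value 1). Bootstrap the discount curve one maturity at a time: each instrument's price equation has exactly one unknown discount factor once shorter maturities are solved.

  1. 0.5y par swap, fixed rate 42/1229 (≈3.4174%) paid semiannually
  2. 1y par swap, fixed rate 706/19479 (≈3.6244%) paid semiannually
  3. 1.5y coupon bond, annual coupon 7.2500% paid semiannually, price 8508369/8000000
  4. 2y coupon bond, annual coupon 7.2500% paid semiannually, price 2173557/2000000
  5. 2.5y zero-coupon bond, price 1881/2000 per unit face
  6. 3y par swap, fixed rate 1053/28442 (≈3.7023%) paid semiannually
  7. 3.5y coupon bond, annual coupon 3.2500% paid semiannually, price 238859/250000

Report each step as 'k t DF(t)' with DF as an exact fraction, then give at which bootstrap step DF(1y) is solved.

step 1 [0.5y] swap r/2=21/1229: DF=(1 − 21/1229·(0))/(1+21/1229) = 1229/1250 ≈ 0.983200
step 2 [1y] swap r/2=353/19479: DF=(1 − 353/19479·(0.983200))/(1+353/19479) = 9647/10000 ≈ 0.964700
step 3 [1.5y] bond c/2=29/800: DF=(8508369/8000000 − 29/800·(0.983200+0.964700))/(1+29/800) = 4791/5000 ≈ 0.958200
step 4 [2y] bond c/2=29/800: DF=(2173557/2000000 − 29/800·(0.983200+0.964700+0.958200))/(1+29/800) = 9471/10000 ≈ 0.947100
step 5 [2.5y] zero: DF = P = 1881/2000 ≈ 0.940500
step 6 [3y] swap r/2=1053/56884: DF=(1 − 1053/56884·(0.983200+0.964700+0.958200+0.947100+0.940500))/(1+1053/56884) = 8947/10000 ≈ 0.894700
step 7 [3.5y] bond c/2=13/800: DF=(238859/250000 − 13/800·(0.983200+0.964700+0.958200+0.947100+0.940500+0.894700))/(1+13/800) = 2123/2500 ≈ 0.849200

1 1/2 1229/1250
2 1 9647/10000
3 3/2 4791/5000
4 2 9471/10000
5 5/2 1881/2000
6 3 8947/10000
7 7/2 2123/2500
DF(1y) is solved at step 2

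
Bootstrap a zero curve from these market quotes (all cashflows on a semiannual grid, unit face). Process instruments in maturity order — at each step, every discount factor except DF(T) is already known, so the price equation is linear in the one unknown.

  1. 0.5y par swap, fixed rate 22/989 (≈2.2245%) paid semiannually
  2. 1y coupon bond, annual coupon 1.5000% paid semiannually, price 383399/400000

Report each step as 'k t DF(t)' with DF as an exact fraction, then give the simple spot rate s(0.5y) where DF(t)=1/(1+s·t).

1 1/2 989/1000
2 1 118/125
s(0.5y) = (1/(989/1000) − 1)/(1/2) = 22/989 ≈ 2.2245%

step 1 [0.5y] swap r/2=11/989: DF=(1 − 11/989·(0))/(1+11/989) = 989/1000 ≈ 0.989000
step 2 [1y] bond c/2=3/400: DF=(383399/400000 − 3/400·(0.989000))/(1+3/400) = 118/125 ≈ 0.944000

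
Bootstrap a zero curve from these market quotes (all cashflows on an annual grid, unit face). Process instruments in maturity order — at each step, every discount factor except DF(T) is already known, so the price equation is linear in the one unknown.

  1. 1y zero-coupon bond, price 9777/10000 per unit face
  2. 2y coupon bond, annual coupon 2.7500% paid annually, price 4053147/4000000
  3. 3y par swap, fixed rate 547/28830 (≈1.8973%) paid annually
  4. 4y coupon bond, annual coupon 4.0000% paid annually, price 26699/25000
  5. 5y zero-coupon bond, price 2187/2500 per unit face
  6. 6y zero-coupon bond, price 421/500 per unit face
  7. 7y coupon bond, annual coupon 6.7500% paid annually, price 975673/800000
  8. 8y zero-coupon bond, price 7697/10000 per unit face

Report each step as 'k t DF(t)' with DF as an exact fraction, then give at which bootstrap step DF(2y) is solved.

1 1 9777/10000
2 2 24/25
3 3 9453/10000
4 4 229/250
5 5 2187/2500
6 6 421/500
7 7 7937/10000
8 8 7697/10000
DF(2y) is solved at step 2

step 1 [1y] zero: DF = P = 9777/10000 ≈ 0.977700
step 2 [2y] bond c/1=11/400: DF=(4053147/4000000 − 11/400·(0.977700))/(1+11/400) = 24/25 ≈ 0.960000
step 3 [3y] swap r/1=547/28830: DF=(1 − 547/28830·(0.977700+0.960000))/(1+547/28830) = 9453/10000 ≈ 0.945300
step 4 [4y] bond c/1=1/25: DF=(26699/25000 − 1/25·(0.977700+0.960000+0.945300))/(1+1/25) = 229/250 ≈ 0.916000
step 5 [5y] zero: DF = P = 2187/2500 ≈ 0.874800
step 6 [6y] zero: DF = P = 421/500 ≈ 0.842000
step 7 [7y] bond c/1=27/400: DF=(975673/800000 − 27/400·(0.977700+0.960000+0.945300+0.916000+0.874800+0.842000))/(1+27/400) = 7937/10000 ≈ 0.793700
step 8 [8y] zero: DF = P = 7697/10000 ≈ 0.769700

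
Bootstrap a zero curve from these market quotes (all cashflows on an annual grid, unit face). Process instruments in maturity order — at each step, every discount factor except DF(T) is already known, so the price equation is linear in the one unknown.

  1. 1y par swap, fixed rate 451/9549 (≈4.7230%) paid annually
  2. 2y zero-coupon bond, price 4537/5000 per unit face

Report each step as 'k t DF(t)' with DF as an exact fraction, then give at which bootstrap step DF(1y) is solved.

1 1 9549/10000
2 2 4537/5000
DF(1y) is solved at step 1

step 1 [1y] swap r/1=451/9549: DF=(1 − 451/9549·(0))/(1+451/9549) = 9549/10000 ≈ 0.954900
step 2 [2y] zero: DF = P = 4537/5000 ≈ 0.907400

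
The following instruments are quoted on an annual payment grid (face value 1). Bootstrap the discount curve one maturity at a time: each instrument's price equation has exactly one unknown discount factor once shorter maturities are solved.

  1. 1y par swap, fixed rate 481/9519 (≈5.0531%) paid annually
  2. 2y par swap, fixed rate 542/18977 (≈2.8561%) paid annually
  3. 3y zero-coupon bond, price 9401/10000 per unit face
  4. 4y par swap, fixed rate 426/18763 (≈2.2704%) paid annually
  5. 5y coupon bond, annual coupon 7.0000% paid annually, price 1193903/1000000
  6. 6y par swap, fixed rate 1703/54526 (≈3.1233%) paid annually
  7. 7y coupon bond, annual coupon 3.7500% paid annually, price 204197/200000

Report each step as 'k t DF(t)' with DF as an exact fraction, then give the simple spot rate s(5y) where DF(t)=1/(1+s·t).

1 1 9519/10000
2 2 4729/5000
3 3 9401/10000
4 4 2287/2500
5 5 8703/10000
6 6 8297/10000
7 7 787/1000
s(5y) = (1/(8703/10000) − 1)/(5) = 1297/43515 ≈ 2.9806%

step 1 [1y] swap r/1=481/9519: DF=(1 − 481/9519·(0))/(1+481/9519) = 9519/10000 ≈ 0.951900
step 2 [2y] swap r/1=542/18977: DF=(1 − 542/18977·(0.951900))/(1+542/18977) = 4729/5000 ≈ 0.945800
step 3 [3y] zero: DF = P = 9401/10000 ≈ 0.940100
step 4 [4y] swap r/1=426/18763: DF=(1 − 426/18763·(0.951900+0.945800+0.940100))/(1+426/18763) = 2287/2500 ≈ 0.914800
step 5 [5y] bond c/1=7/100: DF=(1193903/1000000 − 7/100·(0.951900+0.945800+0.940100+0.914800))/(1+7/100) = 8703/10000 ≈ 0.870300
step 6 [6y] swap r/1=1703/54526: DF=(1 − 1703/54526·(0.951900+0.945800+0.940100+0.914800+0.870300))/(1+1703/54526) = 8297/10000 ≈ 0.829700
step 7 [7y] bond c/1=3/80: DF=(204197/200000 − 3/80·(0.951900+0.945800+0.940100+0.914800+0.870300+0.829700))/(1+3/80) = 787/1000 ≈ 0.787000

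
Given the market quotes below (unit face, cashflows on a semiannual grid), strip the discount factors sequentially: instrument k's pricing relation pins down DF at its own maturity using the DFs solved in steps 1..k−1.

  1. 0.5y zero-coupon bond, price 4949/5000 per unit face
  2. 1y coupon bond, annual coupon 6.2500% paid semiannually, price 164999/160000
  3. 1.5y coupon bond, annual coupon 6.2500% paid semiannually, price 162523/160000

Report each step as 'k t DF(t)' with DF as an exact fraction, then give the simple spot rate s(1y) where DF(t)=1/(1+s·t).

step 1 [0.5y] zero: DF = P = 4949/5000 ≈ 0.989800
step 2 [1y] bond c/2=1/32: DF=(164999/160000 − 1/32·(0.989800))/(1+1/32) = 97/100 ≈ 0.970000
step 3 [1.5y] bond c/2=1/32: DF=(162523/160000 − 1/32·(0.989800+0.970000))/(1+1/32) = 1157/1250 ≈ 0.925600

1 1/2 4949/5000
2 1 97/100
3 3/2 1157/1250
s(1y) = (1/(97/100) − 1)/(1) = 3/97 ≈ 3.0928%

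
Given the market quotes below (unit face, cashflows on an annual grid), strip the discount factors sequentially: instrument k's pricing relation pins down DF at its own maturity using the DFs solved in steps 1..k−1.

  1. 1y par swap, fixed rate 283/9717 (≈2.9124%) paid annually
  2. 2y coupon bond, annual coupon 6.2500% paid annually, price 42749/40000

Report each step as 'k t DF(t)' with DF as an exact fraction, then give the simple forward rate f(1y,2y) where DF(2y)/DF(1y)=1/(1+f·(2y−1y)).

1 1 9717/10000
2 2 9487/10000
f(1y,2y) = ((9717/10000)/(9487/10000) − 1)/(1) = 230/9487 ≈ 2.4244%

step 1 [1y] swap r/1=283/9717: DF=(1 − 283/9717·(0))/(1+283/9717) = 9717/10000 ≈ 0.971700
step 2 [2y] bond c/1=1/16: DF=(42749/40000 − 1/16·(0.971700))/(1+1/16) = 9487/10000 ≈ 0.948700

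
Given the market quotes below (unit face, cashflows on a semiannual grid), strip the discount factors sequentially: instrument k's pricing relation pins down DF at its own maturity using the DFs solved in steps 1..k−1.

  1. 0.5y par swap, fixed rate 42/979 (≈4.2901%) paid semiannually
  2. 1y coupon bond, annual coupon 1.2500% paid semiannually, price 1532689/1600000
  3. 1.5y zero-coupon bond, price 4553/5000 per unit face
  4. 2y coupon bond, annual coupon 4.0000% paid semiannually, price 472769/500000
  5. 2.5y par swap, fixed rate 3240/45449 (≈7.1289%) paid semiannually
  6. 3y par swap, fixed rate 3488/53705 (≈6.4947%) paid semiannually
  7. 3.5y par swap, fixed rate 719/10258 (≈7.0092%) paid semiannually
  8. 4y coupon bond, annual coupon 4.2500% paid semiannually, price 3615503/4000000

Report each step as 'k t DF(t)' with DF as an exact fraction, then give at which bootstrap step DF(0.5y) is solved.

step 1 [0.5y] swap r/2=21/979: DF=(1 − 21/979·(0))/(1+21/979) = 979/1000 ≈ 0.979000
step 2 [1y] bond c/2=1/160: DF=(1532689/1600000 − 1/160·(0.979000))/(1+1/160) = 9459/10000 ≈ 0.945900
step 3 [1.5y] zero: DF = P = 4553/5000 ≈ 0.910600
step 4 [2y] bond c/2=1/50: DF=(472769/500000 − 1/50·(0.979000+0.945900+0.910600))/(1+1/50) = 4357/5000 ≈ 0.871400
step 5 [2.5y] swap r/2=1620/45449: DF=(1 − 1620/45449·(0.979000+0.945900+0.910600+0.871400))/(1+1620/45449) = 419/500 ≈ 0.838000
step 6 [3y] swap r/2=1744/53705: DF=(1 − 1744/53705·(0.979000+0.945900+0.910600+0.871400+0.838000))/(1+1744/53705) = 516/625 ≈ 0.825600
step 7 [3.5y] swap r/2=719/20516: DF=(1 − 719/20516·(0.979000+0.945900+0.910600+0.871400+0.838000+0.825600))/(1+719/20516) = 7843/10000 ≈ 0.784300
step 8 [4y] bond c/2=17/800: DF=(3615503/4000000 − 17/800·(0.979000+0.945900+0.910600+0.871400+0.838000+0.825600+0.784300))/(1+17/800) = 757/1000 ≈ 0.757000

1 1/2 979/1000
2 1 9459/10000
3 3/2 4553/5000
4 2 4357/5000
5 5/2 419/500
6 3 516/625
7 7/2 7843/10000
8 4 757/1000
DF(0.5y) is solved at step 1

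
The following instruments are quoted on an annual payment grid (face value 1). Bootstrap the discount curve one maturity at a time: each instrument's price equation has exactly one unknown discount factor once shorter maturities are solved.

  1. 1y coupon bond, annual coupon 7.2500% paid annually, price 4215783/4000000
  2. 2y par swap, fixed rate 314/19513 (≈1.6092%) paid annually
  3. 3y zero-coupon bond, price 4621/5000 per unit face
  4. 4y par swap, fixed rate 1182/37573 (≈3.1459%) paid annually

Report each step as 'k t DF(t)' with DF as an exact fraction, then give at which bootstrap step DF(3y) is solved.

step 1 [1y] bond c/1=29/400: DF=(4215783/4000000 − 29/400·(0))/(1+29/400) = 9827/10000 ≈ 0.982700
step 2 [2y] swap r/1=314/19513: DF=(1 − 314/19513·(0.982700))/(1+314/19513) = 4843/5000 ≈ 0.968600
step 3 [3y] zero: DF = P = 4621/5000 ≈ 0.924200
step 4 [4y] swap r/1=1182/37573: DF=(1 − 1182/37573·(0.982700+0.968600+0.924200))/(1+1182/37573) = 4409/5000 ≈ 0.881800

1 1 9827/10000
2 2 4843/5000
3 3 4621/5000
4 4 4409/5000
DF(3y) is solved at step 3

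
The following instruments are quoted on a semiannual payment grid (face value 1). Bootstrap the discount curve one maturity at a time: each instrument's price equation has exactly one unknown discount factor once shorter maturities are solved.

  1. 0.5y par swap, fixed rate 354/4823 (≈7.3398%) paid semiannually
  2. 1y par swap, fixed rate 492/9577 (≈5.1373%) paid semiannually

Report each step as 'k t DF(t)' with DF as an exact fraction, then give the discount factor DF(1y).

1 1/2 4823/5000
2 1 2377/2500
DF(1y) = 2377/2500 ≈ 0.950800

step 1 [0.5y] swap r/2=177/4823: DF=(1 − 177/4823·(0))/(1+177/4823) = 4823/5000 ≈ 0.964600
step 2 [1y] swap r/2=246/9577: DF=(1 − 246/9577·(0.964600))/(1+246/9577) = 2377/2500 ≈ 0.950800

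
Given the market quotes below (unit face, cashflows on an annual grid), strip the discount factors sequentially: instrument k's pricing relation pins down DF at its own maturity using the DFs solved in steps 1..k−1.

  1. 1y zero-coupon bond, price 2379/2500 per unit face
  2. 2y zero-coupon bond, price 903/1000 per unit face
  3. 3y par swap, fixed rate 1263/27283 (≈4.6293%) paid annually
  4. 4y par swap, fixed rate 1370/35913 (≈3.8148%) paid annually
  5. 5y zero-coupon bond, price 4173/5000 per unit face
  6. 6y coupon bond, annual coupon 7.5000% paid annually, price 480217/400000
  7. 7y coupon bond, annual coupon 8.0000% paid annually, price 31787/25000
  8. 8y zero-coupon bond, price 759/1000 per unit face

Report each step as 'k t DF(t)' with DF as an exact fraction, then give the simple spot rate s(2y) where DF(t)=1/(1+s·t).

1 1 2379/2500
2 2 903/1000
3 3 8737/10000
4 4 863/1000
5 5 4173/5000
6 6 101/125
7 7 987/1250
8 8 759/1000
s(2y) = (1/(903/1000) − 1)/(2) = 97/1806 ≈ 5.3710%

step 1 [1y] zero: DF = P = 2379/2500 ≈ 0.951600
step 2 [2y] zero: DF = P = 903/1000 ≈ 0.903000
step 3 [3y] swap r/1=1263/27283: DF=(1 − 1263/27283·(0.951600+0.903000))/(1+1263/27283) = 8737/10000 ≈ 0.873700
step 4 [4y] swap r/1=1370/35913: DF=(1 − 1370/35913·(0.951600+0.903000+0.873700))/(1+1370/35913) = 863/1000 ≈ 0.863000
step 5 [5y] zero: DF = P = 4173/5000 ≈ 0.834600
step 6 [6y] bond c/1=3/40: DF=(480217/400000 − 3/40·(0.951600+0.903000+0.873700+0.863000+0.834600))/(1+3/40) = 101/125 ≈ 0.808000
step 7 [7y] bond c/1=2/25: DF=(31787/25000 − 2/25·(0.951600+0.903000+0.873700+0.863000+0.834600+0.808000))/(1+2/25) = 987/1250 ≈ 0.789600
step 8 [8y] zero: DF = P = 759/1000 ≈ 0.759000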